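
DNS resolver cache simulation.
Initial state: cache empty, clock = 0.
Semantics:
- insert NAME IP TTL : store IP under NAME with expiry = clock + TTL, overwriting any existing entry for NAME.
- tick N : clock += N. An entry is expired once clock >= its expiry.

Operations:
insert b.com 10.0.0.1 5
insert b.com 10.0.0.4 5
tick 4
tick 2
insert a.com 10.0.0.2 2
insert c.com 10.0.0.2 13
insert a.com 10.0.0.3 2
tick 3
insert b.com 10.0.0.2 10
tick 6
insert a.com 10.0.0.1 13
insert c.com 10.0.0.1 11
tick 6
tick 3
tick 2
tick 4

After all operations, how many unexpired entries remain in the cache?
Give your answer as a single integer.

Answer: 0

Derivation:
Op 1: insert b.com -> 10.0.0.1 (expiry=0+5=5). clock=0
Op 2: insert b.com -> 10.0.0.4 (expiry=0+5=5). clock=0
Op 3: tick 4 -> clock=4.
Op 4: tick 2 -> clock=6. purged={b.com}
Op 5: insert a.com -> 10.0.0.2 (expiry=6+2=8). clock=6
Op 6: insert c.com -> 10.0.0.2 (expiry=6+13=19). clock=6
Op 7: insert a.com -> 10.0.0.3 (expiry=6+2=8). clock=6
Op 8: tick 3 -> clock=9. purged={a.com}
Op 9: insert b.com -> 10.0.0.2 (expiry=9+10=19). clock=9
Op 10: tick 6 -> clock=15.
Op 11: insert a.com -> 10.0.0.1 (expiry=15+13=28). clock=15
Op 12: insert c.com -> 10.0.0.1 (expiry=15+11=26). clock=15
Op 13: tick 6 -> clock=21. purged={b.com}
Op 14: tick 3 -> clock=24.
Op 15: tick 2 -> clock=26. purged={c.com}
Op 16: tick 4 -> clock=30. purged={a.com}
Final cache (unexpired): {} -> size=0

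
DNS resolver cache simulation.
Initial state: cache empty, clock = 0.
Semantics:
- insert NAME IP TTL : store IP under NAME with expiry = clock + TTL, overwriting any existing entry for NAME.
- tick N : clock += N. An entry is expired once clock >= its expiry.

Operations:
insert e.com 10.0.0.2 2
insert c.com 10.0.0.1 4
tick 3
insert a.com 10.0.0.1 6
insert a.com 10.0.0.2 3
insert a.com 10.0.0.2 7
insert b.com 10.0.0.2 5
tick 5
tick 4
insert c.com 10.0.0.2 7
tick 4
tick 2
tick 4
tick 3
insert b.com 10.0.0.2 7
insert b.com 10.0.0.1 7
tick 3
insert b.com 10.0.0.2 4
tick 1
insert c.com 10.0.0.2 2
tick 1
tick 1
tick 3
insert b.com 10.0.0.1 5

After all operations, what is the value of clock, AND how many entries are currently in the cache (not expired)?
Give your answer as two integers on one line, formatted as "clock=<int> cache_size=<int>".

Op 1: insert e.com -> 10.0.0.2 (expiry=0+2=2). clock=0
Op 2: insert c.com -> 10.0.0.1 (expiry=0+4=4). clock=0
Op 3: tick 3 -> clock=3. purged={e.com}
Op 4: insert a.com -> 10.0.0.1 (expiry=3+6=9). clock=3
Op 5: insert a.com -> 10.0.0.2 (expiry=3+3=6). clock=3
Op 6: insert a.com -> 10.0.0.2 (expiry=3+7=10). clock=3
Op 7: insert b.com -> 10.0.0.2 (expiry=3+5=8). clock=3
Op 8: tick 5 -> clock=8. purged={b.com,c.com}
Op 9: tick 4 -> clock=12. purged={a.com}
Op 10: insert c.com -> 10.0.0.2 (expiry=12+7=19). clock=12
Op 11: tick 4 -> clock=16.
Op 12: tick 2 -> clock=18.
Op 13: tick 4 -> clock=22. purged={c.com}
Op 14: tick 3 -> clock=25.
Op 15: insert b.com -> 10.0.0.2 (expiry=25+7=32). clock=25
Op 16: insert b.com -> 10.0.0.1 (expiry=25+7=32). clock=25
Op 17: tick 3 -> clock=28.
Op 18: insert b.com -> 10.0.0.2 (expiry=28+4=32). clock=28
Op 19: tick 1 -> clock=29.
Op 20: insert c.com -> 10.0.0.2 (expiry=29+2=31). clock=29
Op 21: tick 1 -> clock=30.
Op 22: tick 1 -> clock=31. purged={c.com}
Op 23: tick 3 -> clock=34. purged={b.com}
Op 24: insert b.com -> 10.0.0.1 (expiry=34+5=39). clock=34
Final clock = 34
Final cache (unexpired): {b.com} -> size=1

Answer: clock=34 cache_size=1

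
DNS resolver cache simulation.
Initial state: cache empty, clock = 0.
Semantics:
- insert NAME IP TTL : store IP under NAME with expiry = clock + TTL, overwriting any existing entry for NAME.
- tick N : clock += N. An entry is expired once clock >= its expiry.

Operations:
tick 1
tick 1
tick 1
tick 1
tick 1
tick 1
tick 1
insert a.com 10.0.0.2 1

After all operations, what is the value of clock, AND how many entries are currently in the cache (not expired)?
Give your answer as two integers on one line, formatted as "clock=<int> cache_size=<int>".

Answer: clock=7 cache_size=1

Derivation:
Op 1: tick 1 -> clock=1.
Op 2: tick 1 -> clock=2.
Op 3: tick 1 -> clock=3.
Op 4: tick 1 -> clock=4.
Op 5: tick 1 -> clock=5.
Op 6: tick 1 -> clock=6.
Op 7: tick 1 -> clock=7.
Op 8: insert a.com -> 10.0.0.2 (expiry=7+1=8). clock=7
Final clock = 7
Final cache (unexpired): {a.com} -> size=1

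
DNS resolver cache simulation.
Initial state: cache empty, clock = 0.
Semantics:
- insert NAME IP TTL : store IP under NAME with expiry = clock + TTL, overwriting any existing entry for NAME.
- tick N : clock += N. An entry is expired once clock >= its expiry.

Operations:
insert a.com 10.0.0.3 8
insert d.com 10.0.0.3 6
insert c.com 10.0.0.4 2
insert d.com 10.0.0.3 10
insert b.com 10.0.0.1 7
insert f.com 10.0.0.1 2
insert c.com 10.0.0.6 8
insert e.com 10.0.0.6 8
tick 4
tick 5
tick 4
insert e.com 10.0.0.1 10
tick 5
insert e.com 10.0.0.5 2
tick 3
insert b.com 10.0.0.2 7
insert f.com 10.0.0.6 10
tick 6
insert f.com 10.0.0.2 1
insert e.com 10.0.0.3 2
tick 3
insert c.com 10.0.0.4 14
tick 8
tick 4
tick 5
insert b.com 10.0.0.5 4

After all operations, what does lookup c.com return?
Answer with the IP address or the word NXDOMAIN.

Op 1: insert a.com -> 10.0.0.3 (expiry=0+8=8). clock=0
Op 2: insert d.com -> 10.0.0.3 (expiry=0+6=6). clock=0
Op 3: insert c.com -> 10.0.0.4 (expiry=0+2=2). clock=0
Op 4: insert d.com -> 10.0.0.3 (expiry=0+10=10). clock=0
Op 5: insert b.com -> 10.0.0.1 (expiry=0+7=7). clock=0
Op 6: insert f.com -> 10.0.0.1 (expiry=0+2=2). clock=0
Op 7: insert c.com -> 10.0.0.6 (expiry=0+8=8). clock=0
Op 8: insert e.com -> 10.0.0.6 (expiry=0+8=8). clock=0
Op 9: tick 4 -> clock=4. purged={f.com}
Op 10: tick 5 -> clock=9. purged={a.com,b.com,c.com,e.com}
Op 11: tick 4 -> clock=13. purged={d.com}
Op 12: insert e.com -> 10.0.0.1 (expiry=13+10=23). clock=13
Op 13: tick 5 -> clock=18.
Op 14: insert e.com -> 10.0.0.5 (expiry=18+2=20). clock=18
Op 15: tick 3 -> clock=21. purged={e.com}
Op 16: insert b.com -> 10.0.0.2 (expiry=21+7=28). clock=21
Op 17: insert f.com -> 10.0.0.6 (expiry=21+10=31). clock=21
Op 18: tick 6 -> clock=27.
Op 19: insert f.com -> 10.0.0.2 (expiry=27+1=28). clock=27
Op 20: insert e.com -> 10.0.0.3 (expiry=27+2=29). clock=27
Op 21: tick 3 -> clock=30. purged={b.com,e.com,f.com}
Op 22: insert c.com -> 10.0.0.4 (expiry=30+14=44). clock=30
Op 23: tick 8 -> clock=38.
Op 24: tick 4 -> clock=42.
Op 25: tick 5 -> clock=47. purged={c.com}
Op 26: insert b.com -> 10.0.0.5 (expiry=47+4=51). clock=47
lookup c.com: not in cache (expired or never inserted)

Answer: NXDOMAIN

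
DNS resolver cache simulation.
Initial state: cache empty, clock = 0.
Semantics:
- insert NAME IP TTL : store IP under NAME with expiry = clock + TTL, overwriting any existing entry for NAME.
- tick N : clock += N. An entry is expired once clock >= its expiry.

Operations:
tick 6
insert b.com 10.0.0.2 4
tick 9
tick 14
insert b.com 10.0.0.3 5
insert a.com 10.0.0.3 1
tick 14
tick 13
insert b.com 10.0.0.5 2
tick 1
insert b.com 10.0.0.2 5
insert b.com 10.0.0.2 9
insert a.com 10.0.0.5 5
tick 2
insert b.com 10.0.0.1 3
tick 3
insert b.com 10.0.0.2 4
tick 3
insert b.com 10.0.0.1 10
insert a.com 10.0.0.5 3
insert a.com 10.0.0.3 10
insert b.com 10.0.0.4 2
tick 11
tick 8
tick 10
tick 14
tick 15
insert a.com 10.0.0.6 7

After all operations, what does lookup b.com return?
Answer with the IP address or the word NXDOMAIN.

Answer: NXDOMAIN

Derivation:
Op 1: tick 6 -> clock=6.
Op 2: insert b.com -> 10.0.0.2 (expiry=6+4=10). clock=6
Op 3: tick 9 -> clock=15. purged={b.com}
Op 4: tick 14 -> clock=29.
Op 5: insert b.com -> 10.0.0.3 (expiry=29+5=34). clock=29
Op 6: insert a.com -> 10.0.0.3 (expiry=29+1=30). clock=29
Op 7: tick 14 -> clock=43. purged={a.com,b.com}
Op 8: tick 13 -> clock=56.
Op 9: insert b.com -> 10.0.0.5 (expiry=56+2=58). clock=56
Op 10: tick 1 -> clock=57.
Op 11: insert b.com -> 10.0.0.2 (expiry=57+5=62). clock=57
Op 12: insert b.com -> 10.0.0.2 (expiry=57+9=66). clock=57
Op 13: insert a.com -> 10.0.0.5 (expiry=57+5=62). clock=57
Op 14: tick 2 -> clock=59.
Op 15: insert b.com -> 10.0.0.1 (expiry=59+3=62). clock=59
Op 16: tick 3 -> clock=62. purged={a.com,b.com}
Op 17: insert b.com -> 10.0.0.2 (expiry=62+4=66). clock=62
Op 18: tick 3 -> clock=65.
Op 19: insert b.com -> 10.0.0.1 (expiry=65+10=75). clock=65
Op 20: insert a.com -> 10.0.0.5 (expiry=65+3=68). clock=65
Op 21: insert a.com -> 10.0.0.3 (expiry=65+10=75). clock=65
Op 22: insert b.com -> 10.0.0.4 (expiry=65+2=67). clock=65
Op 23: tick 11 -> clock=76. purged={a.com,b.com}
Op 24: tick 8 -> clock=84.
Op 25: tick 10 -> clock=94.
Op 26: tick 14 -> clock=108.
Op 27: tick 15 -> clock=123.
Op 28: insert a.com -> 10.0.0.6 (expiry=123+7=130). clock=123
lookup b.com: not in cache (expired or never inserted)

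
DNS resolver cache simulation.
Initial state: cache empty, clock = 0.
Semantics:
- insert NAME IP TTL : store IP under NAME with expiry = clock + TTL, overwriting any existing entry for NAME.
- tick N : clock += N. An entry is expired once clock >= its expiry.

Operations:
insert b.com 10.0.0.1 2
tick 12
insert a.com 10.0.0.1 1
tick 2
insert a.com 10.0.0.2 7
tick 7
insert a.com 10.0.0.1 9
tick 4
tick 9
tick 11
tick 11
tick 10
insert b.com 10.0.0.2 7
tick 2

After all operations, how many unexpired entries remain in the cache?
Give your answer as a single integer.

Answer: 1

Derivation:
Op 1: insert b.com -> 10.0.0.1 (expiry=0+2=2). clock=0
Op 2: tick 12 -> clock=12. purged={b.com}
Op 3: insert a.com -> 10.0.0.1 (expiry=12+1=13). clock=12
Op 4: tick 2 -> clock=14. purged={a.com}
Op 5: insert a.com -> 10.0.0.2 (expiry=14+7=21). clock=14
Op 6: tick 7 -> clock=21. purged={a.com}
Op 7: insert a.com -> 10.0.0.1 (expiry=21+9=30). clock=21
Op 8: tick 4 -> clock=25.
Op 9: tick 9 -> clock=34. purged={a.com}
Op 10: tick 11 -> clock=45.
Op 11: tick 11 -> clock=56.
Op 12: tick 10 -> clock=66.
Op 13: insert b.com -> 10.0.0.2 (expiry=66+7=73). clock=66
Op 14: tick 2 -> clock=68.
Final cache (unexpired): {b.com} -> size=1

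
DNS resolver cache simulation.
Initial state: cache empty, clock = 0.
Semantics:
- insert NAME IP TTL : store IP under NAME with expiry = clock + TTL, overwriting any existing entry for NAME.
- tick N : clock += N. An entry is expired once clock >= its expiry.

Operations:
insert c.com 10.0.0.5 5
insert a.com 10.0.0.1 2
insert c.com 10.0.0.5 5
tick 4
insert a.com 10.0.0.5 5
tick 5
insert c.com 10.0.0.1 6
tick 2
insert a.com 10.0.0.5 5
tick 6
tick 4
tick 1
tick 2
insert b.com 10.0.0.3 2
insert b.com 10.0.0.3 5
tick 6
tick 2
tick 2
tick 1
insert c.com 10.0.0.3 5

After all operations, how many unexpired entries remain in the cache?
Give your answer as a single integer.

Op 1: insert c.com -> 10.0.0.5 (expiry=0+5=5). clock=0
Op 2: insert a.com -> 10.0.0.1 (expiry=0+2=2). clock=0
Op 3: insert c.com -> 10.0.0.5 (expiry=0+5=5). clock=0
Op 4: tick 4 -> clock=4. purged={a.com}
Op 5: insert a.com -> 10.0.0.5 (expiry=4+5=9). clock=4
Op 6: tick 5 -> clock=9. purged={a.com,c.com}
Op 7: insert c.com -> 10.0.0.1 (expiry=9+6=15). clock=9
Op 8: tick 2 -> clock=11.
Op 9: insert a.com -> 10.0.0.5 (expiry=11+5=16). clock=11
Op 10: tick 6 -> clock=17. purged={a.com,c.com}
Op 11: tick 4 -> clock=21.
Op 12: tick 1 -> clock=22.
Op 13: tick 2 -> clock=24.
Op 14: insert b.com -> 10.0.0.3 (expiry=24+2=26). clock=24
Op 15: insert b.com -> 10.0.0.3 (expiry=24+5=29). clock=24
Op 16: tick 6 -> clock=30. purged={b.com}
Op 17: tick 2 -> clock=32.
Op 18: tick 2 -> clock=34.
Op 19: tick 1 -> clock=35.
Op 20: insert c.com -> 10.0.0.3 (expiry=35+5=40). clock=35
Final cache (unexpired): {c.com} -> size=1

Answer: 1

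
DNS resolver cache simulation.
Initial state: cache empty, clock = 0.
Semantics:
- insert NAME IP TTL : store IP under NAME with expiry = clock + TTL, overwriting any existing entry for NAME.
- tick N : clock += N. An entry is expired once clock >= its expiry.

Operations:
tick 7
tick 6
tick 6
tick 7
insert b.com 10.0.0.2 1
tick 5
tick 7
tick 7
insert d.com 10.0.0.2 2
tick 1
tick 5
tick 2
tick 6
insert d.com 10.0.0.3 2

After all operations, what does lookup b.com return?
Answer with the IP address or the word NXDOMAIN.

Answer: NXDOMAIN

Derivation:
Op 1: tick 7 -> clock=7.
Op 2: tick 6 -> clock=13.
Op 3: tick 6 -> clock=19.
Op 4: tick 7 -> clock=26.
Op 5: insert b.com -> 10.0.0.2 (expiry=26+1=27). clock=26
Op 6: tick 5 -> clock=31. purged={b.com}
Op 7: tick 7 -> clock=38.
Op 8: tick 7 -> clock=45.
Op 9: insert d.com -> 10.0.0.2 (expiry=45+2=47). clock=45
Op 10: tick 1 -> clock=46.
Op 11: tick 5 -> clock=51. purged={d.com}
Op 12: tick 2 -> clock=53.
Op 13: tick 6 -> clock=59.
Op 14: insert d.com -> 10.0.0.3 (expiry=59+2=61). clock=59
lookup b.com: not in cache (expired or never inserted)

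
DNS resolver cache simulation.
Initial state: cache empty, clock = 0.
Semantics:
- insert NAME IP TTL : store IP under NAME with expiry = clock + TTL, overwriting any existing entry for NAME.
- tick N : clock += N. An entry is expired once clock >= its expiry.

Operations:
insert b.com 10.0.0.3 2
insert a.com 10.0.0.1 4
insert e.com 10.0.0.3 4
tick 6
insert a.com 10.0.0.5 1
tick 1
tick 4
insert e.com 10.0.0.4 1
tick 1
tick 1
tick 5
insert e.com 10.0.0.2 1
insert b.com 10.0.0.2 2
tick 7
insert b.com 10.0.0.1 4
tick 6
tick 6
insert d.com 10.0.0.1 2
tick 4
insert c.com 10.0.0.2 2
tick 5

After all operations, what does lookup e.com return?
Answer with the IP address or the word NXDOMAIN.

Answer: NXDOMAIN

Derivation:
Op 1: insert b.com -> 10.0.0.3 (expiry=0+2=2). clock=0
Op 2: insert a.com -> 10.0.0.1 (expiry=0+4=4). clock=0
Op 3: insert e.com -> 10.0.0.3 (expiry=0+4=4). clock=0
Op 4: tick 6 -> clock=6. purged={a.com,b.com,e.com}
Op 5: insert a.com -> 10.0.0.5 (expiry=6+1=7). clock=6
Op 6: tick 1 -> clock=7. purged={a.com}
Op 7: tick 4 -> clock=11.
Op 8: insert e.com -> 10.0.0.4 (expiry=11+1=12). clock=11
Op 9: tick 1 -> clock=12. purged={e.com}
Op 10: tick 1 -> clock=13.
Op 11: tick 5 -> clock=18.
Op 12: insert e.com -> 10.0.0.2 (expiry=18+1=19). clock=18
Op 13: insert b.com -> 10.0.0.2 (expiry=18+2=20). clock=18
Op 14: tick 7 -> clock=25. purged={b.com,e.com}
Op 15: insert b.com -> 10.0.0.1 (expiry=25+4=29). clock=25
Op 16: tick 6 -> clock=31. purged={b.com}
Op 17: tick 6 -> clock=37.
Op 18: insert d.com -> 10.0.0.1 (expiry=37+2=39). clock=37
Op 19: tick 4 -> clock=41. purged={d.com}
Op 20: insert c.com -> 10.0.0.2 (expiry=41+2=43). clock=41
Op 21: tick 5 -> clock=46. purged={c.com}
lookup e.com: not in cache (expired or never inserted)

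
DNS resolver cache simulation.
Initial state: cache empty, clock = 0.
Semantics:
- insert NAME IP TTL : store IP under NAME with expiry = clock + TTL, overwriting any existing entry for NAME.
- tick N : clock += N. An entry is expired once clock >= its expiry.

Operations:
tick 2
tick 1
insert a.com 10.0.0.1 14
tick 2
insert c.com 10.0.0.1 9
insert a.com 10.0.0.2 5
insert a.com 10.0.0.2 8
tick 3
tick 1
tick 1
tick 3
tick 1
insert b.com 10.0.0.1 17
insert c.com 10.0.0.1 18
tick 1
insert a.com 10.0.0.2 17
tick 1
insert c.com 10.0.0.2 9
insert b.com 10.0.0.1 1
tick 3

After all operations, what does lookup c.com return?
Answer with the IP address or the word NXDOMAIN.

Op 1: tick 2 -> clock=2.
Op 2: tick 1 -> clock=3.
Op 3: insert a.com -> 10.0.0.1 (expiry=3+14=17). clock=3
Op 4: tick 2 -> clock=5.
Op 5: insert c.com -> 10.0.0.1 (expiry=5+9=14). clock=5
Op 6: insert a.com -> 10.0.0.2 (expiry=5+5=10). clock=5
Op 7: insert a.com -> 10.0.0.2 (expiry=5+8=13). clock=5
Op 8: tick 3 -> clock=8.
Op 9: tick 1 -> clock=9.
Op 10: tick 1 -> clock=10.
Op 11: tick 3 -> clock=13. purged={a.com}
Op 12: tick 1 -> clock=14. purged={c.com}
Op 13: insert b.com -> 10.0.0.1 (expiry=14+17=31). clock=14
Op 14: insert c.com -> 10.0.0.1 (expiry=14+18=32). clock=14
Op 15: tick 1 -> clock=15.
Op 16: insert a.com -> 10.0.0.2 (expiry=15+17=32). clock=15
Op 17: tick 1 -> clock=16.
Op 18: insert c.com -> 10.0.0.2 (expiry=16+9=25). clock=16
Op 19: insert b.com -> 10.0.0.1 (expiry=16+1=17). clock=16
Op 20: tick 3 -> clock=19. purged={b.com}
lookup c.com: present, ip=10.0.0.2 expiry=25 > clock=19

Answer: 10.0.0.2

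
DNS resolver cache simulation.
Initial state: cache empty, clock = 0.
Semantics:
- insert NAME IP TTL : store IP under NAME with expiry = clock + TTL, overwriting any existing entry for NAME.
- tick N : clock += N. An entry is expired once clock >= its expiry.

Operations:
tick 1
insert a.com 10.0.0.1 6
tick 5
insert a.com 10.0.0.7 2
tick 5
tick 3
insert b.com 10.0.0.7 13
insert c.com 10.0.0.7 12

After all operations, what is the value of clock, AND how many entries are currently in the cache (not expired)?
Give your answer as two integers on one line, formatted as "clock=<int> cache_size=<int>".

Answer: clock=14 cache_size=2

Derivation:
Op 1: tick 1 -> clock=1.
Op 2: insert a.com -> 10.0.0.1 (expiry=1+6=7). clock=1
Op 3: tick 5 -> clock=6.
Op 4: insert a.com -> 10.0.0.7 (expiry=6+2=8). clock=6
Op 5: tick 5 -> clock=11. purged={a.com}
Op 6: tick 3 -> clock=14.
Op 7: insert b.com -> 10.0.0.7 (expiry=14+13=27). clock=14
Op 8: insert c.com -> 10.0.0.7 (expiry=14+12=26). clock=14
Final clock = 14
Final cache (unexpired): {b.com,c.com} -> size=2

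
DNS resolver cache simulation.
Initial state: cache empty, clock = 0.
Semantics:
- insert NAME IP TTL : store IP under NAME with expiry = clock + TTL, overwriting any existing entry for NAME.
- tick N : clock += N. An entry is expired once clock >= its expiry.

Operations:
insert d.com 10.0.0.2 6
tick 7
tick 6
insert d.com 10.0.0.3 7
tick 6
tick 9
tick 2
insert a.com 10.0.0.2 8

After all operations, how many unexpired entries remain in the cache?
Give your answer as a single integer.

Op 1: insert d.com -> 10.0.0.2 (expiry=0+6=6). clock=0
Op 2: tick 7 -> clock=7. purged={d.com}
Op 3: tick 6 -> clock=13.
Op 4: insert d.com -> 10.0.0.3 (expiry=13+7=20). clock=13
Op 5: tick 6 -> clock=19.
Op 6: tick 9 -> clock=28. purged={d.com}
Op 7: tick 2 -> clock=30.
Op 8: insert a.com -> 10.0.0.2 (expiry=30+8=38). clock=30
Final cache (unexpired): {a.com} -> size=1

Answer: 1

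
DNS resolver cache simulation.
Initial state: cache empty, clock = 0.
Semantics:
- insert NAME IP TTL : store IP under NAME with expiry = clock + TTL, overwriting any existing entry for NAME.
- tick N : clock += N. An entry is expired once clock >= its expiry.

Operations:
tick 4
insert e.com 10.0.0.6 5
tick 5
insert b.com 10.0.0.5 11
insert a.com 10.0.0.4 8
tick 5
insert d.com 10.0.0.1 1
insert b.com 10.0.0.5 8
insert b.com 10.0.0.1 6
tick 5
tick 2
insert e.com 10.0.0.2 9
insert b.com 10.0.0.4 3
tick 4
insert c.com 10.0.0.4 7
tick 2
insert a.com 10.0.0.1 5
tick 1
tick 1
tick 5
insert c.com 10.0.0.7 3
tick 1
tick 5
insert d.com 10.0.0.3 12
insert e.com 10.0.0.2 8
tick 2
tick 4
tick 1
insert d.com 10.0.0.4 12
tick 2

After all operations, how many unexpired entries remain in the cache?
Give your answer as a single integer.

Answer: 1

Derivation:
Op 1: tick 4 -> clock=4.
Op 2: insert e.com -> 10.0.0.6 (expiry=4+5=9). clock=4
Op 3: tick 5 -> clock=9. purged={e.com}
Op 4: insert b.com -> 10.0.0.5 (expiry=9+11=20). clock=9
Op 5: insert a.com -> 10.0.0.4 (expiry=9+8=17). clock=9
Op 6: tick 5 -> clock=14.
Op 7: insert d.com -> 10.0.0.1 (expiry=14+1=15). clock=14
Op 8: insert b.com -> 10.0.0.5 (expiry=14+8=22). clock=14
Op 9: insert b.com -> 10.0.0.1 (expiry=14+6=20). clock=14
Op 10: tick 5 -> clock=19. purged={a.com,d.com}
Op 11: tick 2 -> clock=21. purged={b.com}
Op 12: insert e.com -> 10.0.0.2 (expiry=21+9=30). clock=21
Op 13: insert b.com -> 10.0.0.4 (expiry=21+3=24). clock=21
Op 14: tick 4 -> clock=25. purged={b.com}
Op 15: insert c.com -> 10.0.0.4 (expiry=25+7=32). clock=25
Op 16: tick 2 -> clock=27.
Op 17: insert a.com -> 10.0.0.1 (expiry=27+5=32). clock=27
Op 18: tick 1 -> clock=28.
Op 19: tick 1 -> clock=29.
Op 20: tick 5 -> clock=34. purged={a.com,c.com,e.com}
Op 21: insert c.com -> 10.0.0.7 (expiry=34+3=37). clock=34
Op 22: tick 1 -> clock=35.
Op 23: tick 5 -> clock=40. purged={c.com}
Op 24: insert d.com -> 10.0.0.3 (expiry=40+12=52). clock=40
Op 25: insert e.com -> 10.0.0.2 (expiry=40+8=48). clock=40
Op 26: tick 2 -> clock=42.
Op 27: tick 4 -> clock=46.
Op 28: tick 1 -> clock=47.
Op 29: insert d.com -> 10.0.0.4 (expiry=47+12=59). clock=47
Op 30: tick 2 -> clock=49. purged={e.com}
Final cache (unexpired): {d.com} -> size=1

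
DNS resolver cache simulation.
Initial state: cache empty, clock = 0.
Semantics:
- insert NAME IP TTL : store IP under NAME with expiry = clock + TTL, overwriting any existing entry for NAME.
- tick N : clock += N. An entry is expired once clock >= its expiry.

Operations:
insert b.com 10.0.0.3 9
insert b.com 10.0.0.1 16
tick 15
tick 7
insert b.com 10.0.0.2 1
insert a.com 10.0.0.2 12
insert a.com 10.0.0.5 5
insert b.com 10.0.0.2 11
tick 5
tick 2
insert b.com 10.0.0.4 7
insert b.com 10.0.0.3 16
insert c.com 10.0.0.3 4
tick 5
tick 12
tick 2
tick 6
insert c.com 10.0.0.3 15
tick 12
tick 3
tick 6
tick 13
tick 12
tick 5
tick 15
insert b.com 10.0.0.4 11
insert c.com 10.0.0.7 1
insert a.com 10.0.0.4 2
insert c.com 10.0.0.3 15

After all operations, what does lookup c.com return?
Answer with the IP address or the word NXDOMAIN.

Answer: 10.0.0.3

Derivation:
Op 1: insert b.com -> 10.0.0.3 (expiry=0+9=9). clock=0
Op 2: insert b.com -> 10.0.0.1 (expiry=0+16=16). clock=0
Op 3: tick 15 -> clock=15.
Op 4: tick 7 -> clock=22. purged={b.com}
Op 5: insert b.com -> 10.0.0.2 (expiry=22+1=23). clock=22
Op 6: insert a.com -> 10.0.0.2 (expiry=22+12=34). clock=22
Op 7: insert a.com -> 10.0.0.5 (expiry=22+5=27). clock=22
Op 8: insert b.com -> 10.0.0.2 (expiry=22+11=33). clock=22
Op 9: tick 5 -> clock=27. purged={a.com}
Op 10: tick 2 -> clock=29.
Op 11: insert b.com -> 10.0.0.4 (expiry=29+7=36). clock=29
Op 12: insert b.com -> 10.0.0.3 (expiry=29+16=45). clock=29
Op 13: insert c.com -> 10.0.0.3 (expiry=29+4=33). clock=29
Op 14: tick 5 -> clock=34. purged={c.com}
Op 15: tick 12 -> clock=46. purged={b.com}
Op 16: tick 2 -> clock=48.
Op 17: tick 6 -> clock=54.
Op 18: insert c.com -> 10.0.0.3 (expiry=54+15=69). clock=54
Op 19: tick 12 -> clock=66.
Op 20: tick 3 -> clock=69. purged={c.com}
Op 21: tick 6 -> clock=75.
Op 22: tick 13 -> clock=88.
Op 23: tick 12 -> clock=100.
Op 24: tick 5 -> clock=105.
Op 25: tick 15 -> clock=120.
Op 26: insert b.com -> 10.0.0.4 (expiry=120+11=131). clock=120
Op 27: insert c.com -> 10.0.0.7 (expiry=120+1=121). clock=120
Op 28: insert a.com -> 10.0.0.4 (expiry=120+2=122). clock=120
Op 29: insert c.com -> 10.0.0.3 (expiry=120+15=135). clock=120
lookup c.com: present, ip=10.0.0.3 expiry=135 > clock=120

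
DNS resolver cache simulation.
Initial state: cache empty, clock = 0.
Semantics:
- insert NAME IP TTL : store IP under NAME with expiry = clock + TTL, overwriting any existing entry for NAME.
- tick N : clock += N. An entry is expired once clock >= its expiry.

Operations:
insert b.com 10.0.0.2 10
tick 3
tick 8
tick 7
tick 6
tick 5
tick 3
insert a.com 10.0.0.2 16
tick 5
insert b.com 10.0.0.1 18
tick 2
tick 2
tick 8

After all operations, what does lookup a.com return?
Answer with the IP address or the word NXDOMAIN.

Op 1: insert b.com -> 10.0.0.2 (expiry=0+10=10). clock=0
Op 2: tick 3 -> clock=3.
Op 3: tick 8 -> clock=11. purged={b.com}
Op 4: tick 7 -> clock=18.
Op 5: tick 6 -> clock=24.
Op 6: tick 5 -> clock=29.
Op 7: tick 3 -> clock=32.
Op 8: insert a.com -> 10.0.0.2 (expiry=32+16=48). clock=32
Op 9: tick 5 -> clock=37.
Op 10: insert b.com -> 10.0.0.1 (expiry=37+18=55). clock=37
Op 11: tick 2 -> clock=39.
Op 12: tick 2 -> clock=41.
Op 13: tick 8 -> clock=49. purged={a.com}
lookup a.com: not in cache (expired or never inserted)

Answer: NXDOMAIN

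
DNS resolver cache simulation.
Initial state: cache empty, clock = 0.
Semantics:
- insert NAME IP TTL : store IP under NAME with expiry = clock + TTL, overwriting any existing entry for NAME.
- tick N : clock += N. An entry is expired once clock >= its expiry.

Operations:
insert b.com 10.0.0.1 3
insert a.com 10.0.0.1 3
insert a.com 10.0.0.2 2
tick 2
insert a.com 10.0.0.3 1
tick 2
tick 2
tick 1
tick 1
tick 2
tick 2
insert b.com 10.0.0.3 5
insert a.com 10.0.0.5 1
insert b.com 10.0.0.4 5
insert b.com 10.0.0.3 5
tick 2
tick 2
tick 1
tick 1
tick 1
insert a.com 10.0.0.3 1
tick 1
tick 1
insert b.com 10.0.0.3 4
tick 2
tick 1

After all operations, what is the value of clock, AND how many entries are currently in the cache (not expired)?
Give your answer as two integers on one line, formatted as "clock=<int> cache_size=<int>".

Answer: clock=24 cache_size=1

Derivation:
Op 1: insert b.com -> 10.0.0.1 (expiry=0+3=3). clock=0
Op 2: insert a.com -> 10.0.0.1 (expiry=0+3=3). clock=0
Op 3: insert a.com -> 10.0.0.2 (expiry=0+2=2). clock=0
Op 4: tick 2 -> clock=2. purged={a.com}
Op 5: insert a.com -> 10.0.0.3 (expiry=2+1=3). clock=2
Op 6: tick 2 -> clock=4. purged={a.com,b.com}
Op 7: tick 2 -> clock=6.
Op 8: tick 1 -> clock=7.
Op 9: tick 1 -> clock=8.
Op 10: tick 2 -> clock=10.
Op 11: tick 2 -> clock=12.
Op 12: insert b.com -> 10.0.0.3 (expiry=12+5=17). clock=12
Op 13: insert a.com -> 10.0.0.5 (expiry=12+1=13). clock=12
Op 14: insert b.com -> 10.0.0.4 (expiry=12+5=17). clock=12
Op 15: insert b.com -> 10.0.0.3 (expiry=12+5=17). clock=12
Op 16: tick 2 -> clock=14. purged={a.com}
Op 17: tick 2 -> clock=16.
Op 18: tick 1 -> clock=17. purged={b.com}
Op 19: tick 1 -> clock=18.
Op 20: tick 1 -> clock=19.
Op 21: insert a.com -> 10.0.0.3 (expiry=19+1=20). clock=19
Op 22: tick 1 -> clock=20. purged={a.com}
Op 23: tick 1 -> clock=21.
Op 24: insert b.com -> 10.0.0.3 (expiry=21+4=25). clock=21
Op 25: tick 2 -> clock=23.
Op 26: tick 1 -> clock=24.
Final clock = 24
Final cache (unexpired): {b.com} -> size=1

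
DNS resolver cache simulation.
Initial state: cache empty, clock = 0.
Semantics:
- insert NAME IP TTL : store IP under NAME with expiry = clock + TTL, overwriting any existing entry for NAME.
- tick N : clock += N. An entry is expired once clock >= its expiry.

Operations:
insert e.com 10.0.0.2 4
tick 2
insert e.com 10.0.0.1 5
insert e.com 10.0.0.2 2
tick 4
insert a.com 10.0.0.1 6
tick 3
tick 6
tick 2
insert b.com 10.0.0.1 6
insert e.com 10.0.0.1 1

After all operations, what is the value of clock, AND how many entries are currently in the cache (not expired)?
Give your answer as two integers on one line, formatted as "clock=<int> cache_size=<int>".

Answer: clock=17 cache_size=2

Derivation:
Op 1: insert e.com -> 10.0.0.2 (expiry=0+4=4). clock=0
Op 2: tick 2 -> clock=2.
Op 3: insert e.com -> 10.0.0.1 (expiry=2+5=7). clock=2
Op 4: insert e.com -> 10.0.0.2 (expiry=2+2=4). clock=2
Op 5: tick 4 -> clock=6. purged={e.com}
Op 6: insert a.com -> 10.0.0.1 (expiry=6+6=12). clock=6
Op 7: tick 3 -> clock=9.
Op 8: tick 6 -> clock=15. purged={a.com}
Op 9: tick 2 -> clock=17.
Op 10: insert b.com -> 10.0.0.1 (expiry=17+6=23). clock=17
Op 11: insert e.com -> 10.0.0.1 (expiry=17+1=18). clock=17
Final clock = 17
Final cache (unexpired): {b.com,e.com} -> size=2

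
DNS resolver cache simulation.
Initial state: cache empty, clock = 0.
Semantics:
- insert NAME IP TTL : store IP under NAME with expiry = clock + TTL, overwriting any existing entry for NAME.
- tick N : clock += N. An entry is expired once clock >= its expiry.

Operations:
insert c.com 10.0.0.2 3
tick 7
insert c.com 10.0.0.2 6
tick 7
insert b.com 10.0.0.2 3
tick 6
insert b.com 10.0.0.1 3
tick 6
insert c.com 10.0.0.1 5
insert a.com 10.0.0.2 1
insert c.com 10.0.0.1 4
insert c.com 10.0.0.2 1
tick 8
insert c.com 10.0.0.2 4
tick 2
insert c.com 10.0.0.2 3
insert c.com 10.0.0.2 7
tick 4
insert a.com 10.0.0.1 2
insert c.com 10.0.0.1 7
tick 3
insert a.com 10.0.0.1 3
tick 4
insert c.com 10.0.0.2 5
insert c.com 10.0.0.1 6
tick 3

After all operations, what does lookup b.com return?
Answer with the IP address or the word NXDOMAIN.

Answer: NXDOMAIN

Derivation:
Op 1: insert c.com -> 10.0.0.2 (expiry=0+3=3). clock=0
Op 2: tick 7 -> clock=7. purged={c.com}
Op 3: insert c.com -> 10.0.0.2 (expiry=7+6=13). clock=7
Op 4: tick 7 -> clock=14. purged={c.com}
Op 5: insert b.com -> 10.0.0.2 (expiry=14+3=17). clock=14
Op 6: tick 6 -> clock=20. purged={b.com}
Op 7: insert b.com -> 10.0.0.1 (expiry=20+3=23). clock=20
Op 8: tick 6 -> clock=26. purged={b.com}
Op 9: insert c.com -> 10.0.0.1 (expiry=26+5=31). clock=26
Op 10: insert a.com -> 10.0.0.2 (expiry=26+1=27). clock=26
Op 11: insert c.com -> 10.0.0.1 (expiry=26+4=30). clock=26
Op 12: insert c.com -> 10.0.0.2 (expiry=26+1=27). clock=26
Op 13: tick 8 -> clock=34. purged={a.com,c.com}
Op 14: insert c.com -> 10.0.0.2 (expiry=34+4=38). clock=34
Op 15: tick 2 -> clock=36.
Op 16: insert c.com -> 10.0.0.2 (expiry=36+3=39). clock=36
Op 17: insert c.com -> 10.0.0.2 (expiry=36+7=43). clock=36
Op 18: tick 4 -> clock=40.
Op 19: insert a.com -> 10.0.0.1 (expiry=40+2=42). clock=40
Op 20: insert c.com -> 10.0.0.1 (expiry=40+7=47). clock=40
Op 21: tick 3 -> clock=43. purged={a.com}
Op 22: insert a.com -> 10.0.0.1 (expiry=43+3=46). clock=43
Op 23: tick 4 -> clock=47. purged={a.com,c.com}
Op 24: insert c.com -> 10.0.0.2 (expiry=47+5=52). clock=47
Op 25: insert c.com -> 10.0.0.1 (expiry=47+6=53). clock=47
Op 26: tick 3 -> clock=50.
lookup b.com: not in cache (expired or never inserted)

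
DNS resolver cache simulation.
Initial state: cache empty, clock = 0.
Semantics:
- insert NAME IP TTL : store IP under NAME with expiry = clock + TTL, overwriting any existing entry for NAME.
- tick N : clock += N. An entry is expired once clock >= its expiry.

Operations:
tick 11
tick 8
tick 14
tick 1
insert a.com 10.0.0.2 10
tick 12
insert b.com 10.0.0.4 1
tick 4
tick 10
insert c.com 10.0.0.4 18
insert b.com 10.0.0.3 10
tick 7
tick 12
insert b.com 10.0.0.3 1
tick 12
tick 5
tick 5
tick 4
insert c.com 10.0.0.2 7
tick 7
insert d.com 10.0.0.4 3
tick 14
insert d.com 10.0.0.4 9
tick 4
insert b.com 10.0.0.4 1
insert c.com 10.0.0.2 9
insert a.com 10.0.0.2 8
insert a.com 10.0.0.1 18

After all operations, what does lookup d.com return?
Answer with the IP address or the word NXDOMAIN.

Op 1: tick 11 -> clock=11.
Op 2: tick 8 -> clock=19.
Op 3: tick 14 -> clock=33.
Op 4: tick 1 -> clock=34.
Op 5: insert a.com -> 10.0.0.2 (expiry=34+10=44). clock=34
Op 6: tick 12 -> clock=46. purged={a.com}
Op 7: insert b.com -> 10.0.0.4 (expiry=46+1=47). clock=46
Op 8: tick 4 -> clock=50. purged={b.com}
Op 9: tick 10 -> clock=60.
Op 10: insert c.com -> 10.0.0.4 (expiry=60+18=78). clock=60
Op 11: insert b.com -> 10.0.0.3 (expiry=60+10=70). clock=60
Op 12: tick 7 -> clock=67.
Op 13: tick 12 -> clock=79. purged={b.com,c.com}
Op 14: insert b.com -> 10.0.0.3 (expiry=79+1=80). clock=79
Op 15: tick 12 -> clock=91. purged={b.com}
Op 16: tick 5 -> clock=96.
Op 17: tick 5 -> clock=101.
Op 18: tick 4 -> clock=105.
Op 19: insert c.com -> 10.0.0.2 (expiry=105+7=112). clock=105
Op 20: tick 7 -> clock=112. purged={c.com}
Op 21: insert d.com -> 10.0.0.4 (expiry=112+3=115). clock=112
Op 22: tick 14 -> clock=126. purged={d.com}
Op 23: insert d.com -> 10.0.0.4 (expiry=126+9=135). clock=126
Op 24: tick 4 -> clock=130.
Op 25: insert b.com -> 10.0.0.4 (expiry=130+1=131). clock=130
Op 26: insert c.com -> 10.0.0.2 (expiry=130+9=139). clock=130
Op 27: insert a.com -> 10.0.0.2 (expiry=130+8=138). clock=130
Op 28: insert a.com -> 10.0.0.1 (expiry=130+18=148). clock=130
lookup d.com: present, ip=10.0.0.4 expiry=135 > clock=130

Answer: 10.0.0.4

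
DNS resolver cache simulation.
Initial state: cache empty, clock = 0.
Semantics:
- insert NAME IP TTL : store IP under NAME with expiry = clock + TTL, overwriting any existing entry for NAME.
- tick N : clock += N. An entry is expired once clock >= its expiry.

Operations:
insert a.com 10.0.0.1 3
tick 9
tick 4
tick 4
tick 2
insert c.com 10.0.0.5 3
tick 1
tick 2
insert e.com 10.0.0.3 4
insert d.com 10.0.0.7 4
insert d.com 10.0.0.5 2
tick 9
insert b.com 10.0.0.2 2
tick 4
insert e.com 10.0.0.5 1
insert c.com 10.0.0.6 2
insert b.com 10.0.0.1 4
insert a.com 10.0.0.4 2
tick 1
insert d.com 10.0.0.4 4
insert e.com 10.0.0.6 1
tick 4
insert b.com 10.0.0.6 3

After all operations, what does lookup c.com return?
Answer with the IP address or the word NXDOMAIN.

Answer: NXDOMAIN

Derivation:
Op 1: insert a.com -> 10.0.0.1 (expiry=0+3=3). clock=0
Op 2: tick 9 -> clock=9. purged={a.com}
Op 3: tick 4 -> clock=13.
Op 4: tick 4 -> clock=17.
Op 5: tick 2 -> clock=19.
Op 6: insert c.com -> 10.0.0.5 (expiry=19+3=22). clock=19
Op 7: tick 1 -> clock=20.
Op 8: tick 2 -> clock=22. purged={c.com}
Op 9: insert e.com -> 10.0.0.3 (expiry=22+4=26). clock=22
Op 10: insert d.com -> 10.0.0.7 (expiry=22+4=26). clock=22
Op 11: insert d.com -> 10.0.0.5 (expiry=22+2=24). clock=22
Op 12: tick 9 -> clock=31. purged={d.com,e.com}
Op 13: insert b.com -> 10.0.0.2 (expiry=31+2=33). clock=31
Op 14: tick 4 -> clock=35. purged={b.com}
Op 15: insert e.com -> 10.0.0.5 (expiry=35+1=36). clock=35
Op 16: insert c.com -> 10.0.0.6 (expiry=35+2=37). clock=35
Op 17: insert b.com -> 10.0.0.1 (expiry=35+4=39). clock=35
Op 18: insert a.com -> 10.0.0.4 (expiry=35+2=37). clock=35
Op 19: tick 1 -> clock=36. purged={e.com}
Op 20: insert d.com -> 10.0.0.4 (expiry=36+4=40). clock=36
Op 21: insert e.com -> 10.0.0.6 (expiry=36+1=37). clock=36
Op 22: tick 4 -> clock=40. purged={a.com,b.com,c.com,d.com,e.com}
Op 23: insert b.com -> 10.0.0.6 (expiry=40+3=43). clock=40
lookup c.com: not in cache (expired or never inserted)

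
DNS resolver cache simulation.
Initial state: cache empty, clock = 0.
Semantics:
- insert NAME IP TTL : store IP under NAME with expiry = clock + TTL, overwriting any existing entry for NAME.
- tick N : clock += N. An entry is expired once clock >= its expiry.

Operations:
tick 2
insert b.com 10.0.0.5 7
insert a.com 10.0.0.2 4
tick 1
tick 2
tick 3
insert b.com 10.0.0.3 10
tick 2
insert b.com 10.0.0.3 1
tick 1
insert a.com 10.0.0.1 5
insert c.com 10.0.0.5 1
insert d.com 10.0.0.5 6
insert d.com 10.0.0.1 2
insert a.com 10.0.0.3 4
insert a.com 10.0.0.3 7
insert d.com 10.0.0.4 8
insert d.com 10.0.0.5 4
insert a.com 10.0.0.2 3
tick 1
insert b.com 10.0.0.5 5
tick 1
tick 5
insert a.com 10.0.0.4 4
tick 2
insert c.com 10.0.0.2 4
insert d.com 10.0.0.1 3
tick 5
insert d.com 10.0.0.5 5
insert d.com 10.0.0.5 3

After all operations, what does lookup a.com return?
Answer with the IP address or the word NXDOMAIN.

Answer: NXDOMAIN

Derivation:
Op 1: tick 2 -> clock=2.
Op 2: insert b.com -> 10.0.0.5 (expiry=2+7=9). clock=2
Op 3: insert a.com -> 10.0.0.2 (expiry=2+4=6). clock=2
Op 4: tick 1 -> clock=3.
Op 5: tick 2 -> clock=5.
Op 6: tick 3 -> clock=8. purged={a.com}
Op 7: insert b.com -> 10.0.0.3 (expiry=8+10=18). clock=8
Op 8: tick 2 -> clock=10.
Op 9: insert b.com -> 10.0.0.3 (expiry=10+1=11). clock=10
Op 10: tick 1 -> clock=11. purged={b.com}
Op 11: insert a.com -> 10.0.0.1 (expiry=11+5=16). clock=11
Op 12: insert c.com -> 10.0.0.5 (expiry=11+1=12). clock=11
Op 13: insert d.com -> 10.0.0.5 (expiry=11+6=17). clock=11
Op 14: insert d.com -> 10.0.0.1 (expiry=11+2=13). clock=11
Op 15: insert a.com -> 10.0.0.3 (expiry=11+4=15). clock=11
Op 16: insert a.com -> 10.0.0.3 (expiry=11+7=18). clock=11
Op 17: insert d.com -> 10.0.0.4 (expiry=11+8=19). clock=11
Op 18: insert d.com -> 10.0.0.5 (expiry=11+4=15). clock=11
Op 19: insert a.com -> 10.0.0.2 (expiry=11+3=14). clock=11
Op 20: tick 1 -> clock=12. purged={c.com}
Op 21: insert b.com -> 10.0.0.5 (expiry=12+5=17). clock=12
Op 22: tick 1 -> clock=13.
Op 23: tick 5 -> clock=18. purged={a.com,b.com,d.com}
Op 24: insert a.com -> 10.0.0.4 (expiry=18+4=22). clock=18
Op 25: tick 2 -> clock=20.
Op 26: insert c.com -> 10.0.0.2 (expiry=20+4=24). clock=20
Op 27: insert d.com -> 10.0.0.1 (expiry=20+3=23). clock=20
Op 28: tick 5 -> clock=25. purged={a.com,c.com,d.com}
Op 29: insert d.com -> 10.0.0.5 (expiry=25+5=30). clock=25
Op 30: insert d.com -> 10.0.0.5 (expiry=25+3=28). clock=25
lookup a.com: not in cache (expired or never inserted)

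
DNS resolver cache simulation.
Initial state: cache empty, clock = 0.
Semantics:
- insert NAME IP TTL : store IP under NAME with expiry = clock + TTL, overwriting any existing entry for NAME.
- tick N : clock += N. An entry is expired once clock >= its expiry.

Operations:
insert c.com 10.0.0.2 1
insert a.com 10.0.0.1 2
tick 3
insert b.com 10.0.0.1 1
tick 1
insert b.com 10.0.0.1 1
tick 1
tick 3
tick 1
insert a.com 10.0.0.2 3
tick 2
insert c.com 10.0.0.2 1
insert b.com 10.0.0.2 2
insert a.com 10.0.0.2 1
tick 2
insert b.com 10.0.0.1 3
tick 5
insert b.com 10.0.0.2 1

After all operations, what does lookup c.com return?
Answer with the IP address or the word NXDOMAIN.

Op 1: insert c.com -> 10.0.0.2 (expiry=0+1=1). clock=0
Op 2: insert a.com -> 10.0.0.1 (expiry=0+2=2). clock=0
Op 3: tick 3 -> clock=3. purged={a.com,c.com}
Op 4: insert b.com -> 10.0.0.1 (expiry=3+1=4). clock=3
Op 5: tick 1 -> clock=4. purged={b.com}
Op 6: insert b.com -> 10.0.0.1 (expiry=4+1=5). clock=4
Op 7: tick 1 -> clock=5. purged={b.com}
Op 8: tick 3 -> clock=8.
Op 9: tick 1 -> clock=9.
Op 10: insert a.com -> 10.0.0.2 (expiry=9+3=12). clock=9
Op 11: tick 2 -> clock=11.
Op 12: insert c.com -> 10.0.0.2 (expiry=11+1=12). clock=11
Op 13: insert b.com -> 10.0.0.2 (expiry=11+2=13). clock=11
Op 14: insert a.com -> 10.0.0.2 (expiry=11+1=12). clock=11
Op 15: tick 2 -> clock=13. purged={a.com,b.com,c.com}
Op 16: insert b.com -> 10.0.0.1 (expiry=13+3=16). clock=13
Op 17: tick 5 -> clock=18. purged={b.com}
Op 18: insert b.com -> 10.0.0.2 (expiry=18+1=19). clock=18
lookup c.com: not in cache (expired or never inserted)

Answer: NXDOMAIN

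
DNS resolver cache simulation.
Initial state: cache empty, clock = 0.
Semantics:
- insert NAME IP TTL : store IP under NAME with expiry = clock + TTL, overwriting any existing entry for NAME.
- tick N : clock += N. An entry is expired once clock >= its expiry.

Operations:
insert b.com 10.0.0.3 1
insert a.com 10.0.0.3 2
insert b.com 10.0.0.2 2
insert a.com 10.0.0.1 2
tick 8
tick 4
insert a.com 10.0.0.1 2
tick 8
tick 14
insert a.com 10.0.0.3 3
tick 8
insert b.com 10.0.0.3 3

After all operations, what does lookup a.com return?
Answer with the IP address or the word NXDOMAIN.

Answer: NXDOMAIN

Derivation:
Op 1: insert b.com -> 10.0.0.3 (expiry=0+1=1). clock=0
Op 2: insert a.com -> 10.0.0.3 (expiry=0+2=2). clock=0
Op 3: insert b.com -> 10.0.0.2 (expiry=0+2=2). clock=0
Op 4: insert a.com -> 10.0.0.1 (expiry=0+2=2). clock=0
Op 5: tick 8 -> clock=8. purged={a.com,b.com}
Op 6: tick 4 -> clock=12.
Op 7: insert a.com -> 10.0.0.1 (expiry=12+2=14). clock=12
Op 8: tick 8 -> clock=20. purged={a.com}
Op 9: tick 14 -> clock=34.
Op 10: insert a.com -> 10.0.0.3 (expiry=34+3=37). clock=34
Op 11: tick 8 -> clock=42. purged={a.com}
Op 12: insert b.com -> 10.0.0.3 (expiry=42+3=45). clock=42
lookup a.com: not in cache (expired or never inserted)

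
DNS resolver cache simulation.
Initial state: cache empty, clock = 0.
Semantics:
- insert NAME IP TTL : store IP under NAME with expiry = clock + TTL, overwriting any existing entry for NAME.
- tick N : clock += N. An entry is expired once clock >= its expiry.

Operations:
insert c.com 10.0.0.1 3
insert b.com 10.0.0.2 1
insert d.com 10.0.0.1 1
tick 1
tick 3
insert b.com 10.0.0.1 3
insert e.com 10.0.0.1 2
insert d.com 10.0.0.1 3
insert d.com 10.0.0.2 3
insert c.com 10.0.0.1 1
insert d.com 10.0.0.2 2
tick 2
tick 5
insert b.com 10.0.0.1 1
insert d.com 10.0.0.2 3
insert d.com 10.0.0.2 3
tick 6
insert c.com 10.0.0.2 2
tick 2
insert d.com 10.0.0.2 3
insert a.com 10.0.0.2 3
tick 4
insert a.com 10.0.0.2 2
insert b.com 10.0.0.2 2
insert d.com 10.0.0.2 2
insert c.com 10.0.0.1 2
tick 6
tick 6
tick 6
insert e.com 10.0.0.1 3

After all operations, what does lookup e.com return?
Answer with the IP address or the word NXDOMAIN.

Op 1: insert c.com -> 10.0.0.1 (expiry=0+3=3). clock=0
Op 2: insert b.com -> 10.0.0.2 (expiry=0+1=1). clock=0
Op 3: insert d.com -> 10.0.0.1 (expiry=0+1=1). clock=0
Op 4: tick 1 -> clock=1. purged={b.com,d.com}
Op 5: tick 3 -> clock=4. purged={c.com}
Op 6: insert b.com -> 10.0.0.1 (expiry=4+3=7). clock=4
Op 7: insert e.com -> 10.0.0.1 (expiry=4+2=6). clock=4
Op 8: insert d.com -> 10.0.0.1 (expiry=4+3=7). clock=4
Op 9: insert d.com -> 10.0.0.2 (expiry=4+3=7). clock=4
Op 10: insert c.com -> 10.0.0.1 (expiry=4+1=5). clock=4
Op 11: insert d.com -> 10.0.0.2 (expiry=4+2=6). clock=4
Op 12: tick 2 -> clock=6. purged={c.com,d.com,e.com}
Op 13: tick 5 -> clock=11. purged={b.com}
Op 14: insert b.com -> 10.0.0.1 (expiry=11+1=12). clock=11
Op 15: insert d.com -> 10.0.0.2 (expiry=11+3=14). clock=11
Op 16: insert d.com -> 10.0.0.2 (expiry=11+3=14). clock=11
Op 17: tick 6 -> clock=17. purged={b.com,d.com}
Op 18: insert c.com -> 10.0.0.2 (expiry=17+2=19). clock=17
Op 19: tick 2 -> clock=19. purged={c.com}
Op 20: insert d.com -> 10.0.0.2 (expiry=19+3=22). clock=19
Op 21: insert a.com -> 10.0.0.2 (expiry=19+3=22). clock=19
Op 22: tick 4 -> clock=23. purged={a.com,d.com}
Op 23: insert a.com -> 10.0.0.2 (expiry=23+2=25). clock=23
Op 24: insert b.com -> 10.0.0.2 (expiry=23+2=25). clock=23
Op 25: insert d.com -> 10.0.0.2 (expiry=23+2=25). clock=23
Op 26: insert c.com -> 10.0.0.1 (expiry=23+2=25). clock=23
Op 27: tick 6 -> clock=29. purged={a.com,b.com,c.com,d.com}
Op 28: tick 6 -> clock=35.
Op 29: tick 6 -> clock=41.
Op 30: insert e.com -> 10.0.0.1 (expiry=41+3=44). clock=41
lookup e.com: present, ip=10.0.0.1 expiry=44 > clock=41

Answer: 10.0.0.1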